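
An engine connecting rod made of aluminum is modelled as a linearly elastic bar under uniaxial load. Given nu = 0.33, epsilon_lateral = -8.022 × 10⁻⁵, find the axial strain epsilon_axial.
Model: a linearly elastic bar under uniaxial load, so epsilon_lateral = -nu·epsilon_axial.
Solve for epsilon_axial: epsilon_axial = -epsilon_lateral / nu.
Substitute:
  epsilon_axial = -(-8.022 × 10⁻⁵) / 0.33
  epsilon_axial = 0.0002431
Final answer: epsilon_axial = 0.0002431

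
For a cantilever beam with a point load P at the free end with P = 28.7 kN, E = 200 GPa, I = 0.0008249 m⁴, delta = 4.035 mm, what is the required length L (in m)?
Model: a cantilever beam with a point load P at the free end, so delta = (P·L^3) / (3·E·I).
Solve for L: L = ((3·delta·E·I) / P)^(1/3).
Convert to SI units:
  P = 28.7 kN = 28700 N
  E = 200 GPa = 2 × 10¹¹ Pa
  delta = 4.035 mm = 0.004035 m
Substitute:
  L = ((3 × 0.004035 × (2 × 10¹¹) × 0.0008249) / 28700)^(1/3)
  L = 4.113 m
Final answer: L = 4.113 m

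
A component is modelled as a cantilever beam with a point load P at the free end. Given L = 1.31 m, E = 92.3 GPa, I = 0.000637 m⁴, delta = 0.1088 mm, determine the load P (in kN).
Model: a cantilever beam with a point load P at the free end, so delta = (P·L^3) / (3·E·I).
Solve for P: P = (3·delta·E·I) / L^3.
Convert to SI units:
  E = 92.3 GPa = 9.23 × 10¹⁰ Pa
  delta = 0.1088 mm = 0.0001088 m
Substitute:
  P = (3 × 0.0001088 × (9.23 × 10¹⁰) × 0.000637) / 1.31^3
  P = 8536 N
Convert: P = 8536 N = 8.536 kN
Final answer: P = 8.536 kN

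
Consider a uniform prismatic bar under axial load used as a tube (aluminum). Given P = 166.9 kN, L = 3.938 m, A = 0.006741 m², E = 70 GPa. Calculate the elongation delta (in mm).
Model: a uniform prismatic bar under axial load, so delta = (P·L) / (A·E).
Convert to SI units:
  P = 166.9 kN = 166900 N
  E = 70 GPa = 7 × 10¹⁰ Pa
Substitute:
  delta = (166900 × 3.938) / (0.006741 × (7 × 10¹⁰))
  delta = 0.001393 m
Convert: delta = 0.001393 m = 1.393 mm
Final answer: delta = 1.393 mm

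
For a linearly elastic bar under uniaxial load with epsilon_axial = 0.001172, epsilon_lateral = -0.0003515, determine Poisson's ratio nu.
Model: a linearly elastic bar under uniaxial load, so epsilon_lateral = -nu·epsilon_axial.
Solve for nu: nu = -epsilon_lateral / epsilon_axial.
Substitute:
  nu = -(-0.0003515) / 0.001172
  nu = 0.2999
Final answer: nu = 0.2999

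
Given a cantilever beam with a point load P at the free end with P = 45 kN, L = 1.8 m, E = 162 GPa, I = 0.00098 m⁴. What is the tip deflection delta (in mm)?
Model: a cantilever beam with a point load P at the free end, so delta = (P·L^3) / (3·E·I).
Convert to SI units:
  P = 45 kN = 45000 N
  E = 162 GPa = 1.62 × 10¹¹ Pa
Substitute:
  delta = (45000 × 1.8^3) / (3 × (1.62 × 10¹¹) × 0.00098)
  delta = 0.000551 m
Convert: delta = 0.000551 m = 0.551 mm
Final answer: delta = 0.551 mm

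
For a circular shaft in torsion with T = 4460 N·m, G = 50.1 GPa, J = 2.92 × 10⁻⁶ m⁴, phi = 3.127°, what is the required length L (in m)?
Model: a circular shaft in torsion, so phi = (T·L) / (G·J).
Solve for L: L = (phi·G·J) / T.
Convert to SI units:
  G = 50.1 GPa = 5.01 × 10¹⁰ Pa
  phi = 3.127° = 0.05458 rad
Substitute:
  L = (0.05458 × (5.01 × 10¹⁰) × (2.92 × 10⁻⁶)) / 4460
  L = 1.79 m
Final answer: L = 1.79 m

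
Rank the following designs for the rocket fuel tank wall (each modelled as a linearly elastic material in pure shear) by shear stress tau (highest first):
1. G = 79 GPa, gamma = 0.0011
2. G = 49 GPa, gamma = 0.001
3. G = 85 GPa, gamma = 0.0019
Model: a linearly elastic material in pure shear, so tau = G·gamma (SI units).
  Case 1: tau = (7.9 × 10¹⁰) × 0.0011 = 8.69 × 10⁷ Pa = 86.9 MPa
  Case 2: tau = (4.9 × 10¹⁰) × 0.001 = 4.9 × 10⁷ Pa = 49 MPa
  Case 3: tau = (8.5 × 10¹⁰) × 0.0019 = 1.615 × 10⁸ Pa = 161.5 MPa
Ordering: 161.5 MPa (case 3) > 86.9 MPa (case 1) > 49 MPa (case 2)
Final answer: 3, 1, 2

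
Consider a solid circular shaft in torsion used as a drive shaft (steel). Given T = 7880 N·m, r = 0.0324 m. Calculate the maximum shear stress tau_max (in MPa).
Model: a solid circular shaft in torsion, so tau_max = (2·T) / (π·r^3).
Substitute:
  tau_max = (2 × 7880) / (π × 0.0324^3)
  tau_max = 1.475 × 10⁸ Pa
Convert: tau_max = 1.475 × 10⁸ Pa = 147.5 MPa
Final answer: tau_max = 147.5 MPa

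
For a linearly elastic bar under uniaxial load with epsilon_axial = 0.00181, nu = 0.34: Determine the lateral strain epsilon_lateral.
Model: a linearly elastic bar under uniaxial load, so epsilon_lateral = -nu·epsilon_axial.
Substitute:
  epsilon_lateral = -(0.34 × 0.00181)
  epsilon_lateral = -0.0006154
Final answer: epsilon_lateral = -0.0006154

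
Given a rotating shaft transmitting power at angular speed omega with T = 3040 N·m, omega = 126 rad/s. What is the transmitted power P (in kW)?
Model: a rotating shaft transmitting power at angular speed omega, so P = T·omega.
Substitute:
  P = 3040 × 126
  P = 383000 W
Convert: P = 383000 W = 383 kW
Final answer: P = 383 kW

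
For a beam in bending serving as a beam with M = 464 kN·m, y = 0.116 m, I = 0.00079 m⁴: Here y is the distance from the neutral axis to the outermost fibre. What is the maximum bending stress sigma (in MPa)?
Model: a beam in bending, so sigma = (M·y) / I.
Convert to SI units:
  M = 464 kN·m = 464000 N·m
Substitute:
  sigma = (464000 × 0.116) / 0.00079
  sigma = 6.813 × 10⁷ Pa
Convert: sigma = 6.813 × 10⁷ Pa = 68.13 MPa
Final answer: sigma = 68.13 MPa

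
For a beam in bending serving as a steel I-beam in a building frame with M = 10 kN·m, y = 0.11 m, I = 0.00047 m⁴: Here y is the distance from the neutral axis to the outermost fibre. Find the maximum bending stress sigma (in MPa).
Model: a beam in bending, so sigma = (M·y) / I.
Convert to SI units:
  M = 10 kN·m = 10000 N·m
Substitute:
  sigma = (10000 × 0.11) / 0.00047
  sigma = 2.34 × 10⁶ Pa
Convert: sigma = 2.34 × 10⁶ Pa = 2.34 MPa
Final answer: sigma = 2.34 MPa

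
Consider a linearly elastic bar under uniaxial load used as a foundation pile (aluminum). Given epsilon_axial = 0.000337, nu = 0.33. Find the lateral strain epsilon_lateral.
Model: a linearly elastic bar under uniaxial load, so epsilon_lateral = -nu·epsilon_axial.
Substitute:
  epsilon_lateral = -(0.33 × 0.000337)
  epsilon_lateral = -0.0001112
Final answer: epsilon_lateral = -0.0001112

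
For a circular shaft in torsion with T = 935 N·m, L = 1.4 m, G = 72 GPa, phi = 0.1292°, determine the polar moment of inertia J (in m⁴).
Model: a circular shaft in torsion, so phi = (T·L) / (G·J).
Solve for J: J = (T·L) / (phi·G).
Convert to SI units:
  G = 72 GPa = 7.2 × 10¹⁰ Pa
  phi = 0.1292° = 0.002255 rad
Substitute:
  J = (935 × 1.4) / (0.002255 × (7.2 × 10¹⁰))
  J = 8.062 × 10⁻⁶ m⁴
Final answer: J = 8.062 × 10⁻⁶ m⁴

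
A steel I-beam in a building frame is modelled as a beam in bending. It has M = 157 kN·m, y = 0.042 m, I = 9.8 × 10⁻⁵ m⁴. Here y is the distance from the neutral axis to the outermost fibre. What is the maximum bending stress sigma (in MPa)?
Model: a beam in bending, so sigma = (M·y) / I.
Convert to SI units:
  M = 157 kN·m = 157000 N·m
Substitute:
  sigma = (157000 × 0.042) / (9.8 × 10⁻⁵)
  sigma = 6.729 × 10⁷ Pa
Convert: sigma = 6.729 × 10⁷ Pa = 67.29 MPa
Final answer: sigma = 67.29 MPa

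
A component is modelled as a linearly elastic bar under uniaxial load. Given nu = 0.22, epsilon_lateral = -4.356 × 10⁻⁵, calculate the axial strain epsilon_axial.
Model: a linearly elastic bar under uniaxial load, so epsilon_lateral = -nu·epsilon_axial.
Solve for epsilon_axial: epsilon_axial = -epsilon_lateral / nu.
Substitute:
  epsilon_axial = -(-4.356 × 10⁻⁵) / 0.22
  epsilon_axial = 0.000198
Final answer: epsilon_axial = 0.000198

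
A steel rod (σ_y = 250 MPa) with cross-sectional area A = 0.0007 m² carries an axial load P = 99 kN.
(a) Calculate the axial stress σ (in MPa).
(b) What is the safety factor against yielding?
(a) Axial stress σ = P/A. Convert P = 99 kN = 99000 N.
  σ = 99000 / 0.0007 = 1.414 × 10⁸ Pa = 141.4 MPa
(b) Safety factor SF = σ_y/σ = 250 / 141.4 = 1.768
Final answer: (a) σ = 141.4 MPa, (b) SF = 1.768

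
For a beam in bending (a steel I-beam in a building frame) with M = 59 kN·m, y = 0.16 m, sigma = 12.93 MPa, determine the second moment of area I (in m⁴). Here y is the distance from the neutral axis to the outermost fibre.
Model: a beam in bending, so sigma = (M·y) / I.
Solve for I: I = (M·y) / sigma.
Convert to SI units:
  M = 59 kN·m = 59000 N·m
  sigma = 12.93 MPa = 1.293 × 10⁷ Pa
Substitute:
  I = (59000 × 0.16) / (1.293 × 10⁷)
  I = 0.0007301 m⁴
Final answer: I = 0.0007301 m⁴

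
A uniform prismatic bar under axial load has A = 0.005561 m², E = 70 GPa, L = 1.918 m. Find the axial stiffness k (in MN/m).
Model: a uniform prismatic bar under axial load, so k = (A·E) / L.
Convert to SI units:
  E = 70 GPa = 7 × 10¹⁰ Pa
Substitute:
  k = (0.005561 × (7 × 10¹⁰)) / 1.918
  k = 2.03 × 10⁸ N/m
Convert: k = 2.03 × 10⁸ N/m = 203 MN/m
Final answer: k = 203 MN/m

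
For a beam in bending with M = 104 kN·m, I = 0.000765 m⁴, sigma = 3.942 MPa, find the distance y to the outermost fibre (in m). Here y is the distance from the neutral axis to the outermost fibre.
Model: a beam in bending, so sigma = (M·y) / I.
Solve for y: y = (sigma·I) / M.
Convert to SI units:
  M = 104 kN·m = 104000 N·m
  sigma = 3.942 MPa = 3.942 × 10⁶ Pa
Substitute:
  y = ((3.942 × 10⁶) × 0.000765) / 104000
  y = 0.029 m
Final answer: y = 0.029 m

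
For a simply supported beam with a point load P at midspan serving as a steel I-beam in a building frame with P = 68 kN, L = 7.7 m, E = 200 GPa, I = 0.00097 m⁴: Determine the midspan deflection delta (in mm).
Model: a simply supported beam with a point load P at midspan, so delta = (P·L^3) / (48·E·I).
Convert to SI units:
  P = 68 kN = 68000 N
  E = 200 GPa = 2 × 10¹¹ Pa
Substitute:
  delta = (68000 × 7.7^3) / (48 × (2 × 10¹¹) × 0.00097)
  delta = 0.003334 m
Convert: delta = 0.003334 m = 3.334 mm
Final answer: delta = 3.334 mm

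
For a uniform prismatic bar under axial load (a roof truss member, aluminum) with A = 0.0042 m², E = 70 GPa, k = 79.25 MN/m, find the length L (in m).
Model: a uniform prismatic bar under axial load, so k = (A·E) / L.
Solve for L: L = (A·E) / k.
Convert to SI units:
  E = 70 GPa = 7 × 10¹⁰ Pa
  k = 79.25 MN/m = 7.925 × 10⁷ N/m
Substitute:
  L = (0.0042 × (7 × 10¹⁰)) / (7.925 × 10⁷)
  L = 3.71 m
Final answer: L = 3.71 m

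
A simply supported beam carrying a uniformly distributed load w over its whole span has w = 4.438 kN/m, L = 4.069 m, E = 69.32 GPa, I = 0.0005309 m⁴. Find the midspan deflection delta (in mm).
Model: a simply supported beam carrying a uniformly distributed load w over its whole span, so delta = (5·w·L^4) / (384·E·I).
Convert to SI units:
  w = 4.438 kN/m = 4438 N/m
  E = 69.32 GPa = 6.932 × 10¹⁰ Pa
Substitute:
  delta = (5 × 4438 × 4.069^4) / (384 × (6.932 × 10¹⁰) × 0.0005309)
  delta = 0.0004304 m
Convert: delta = 0.0004304 m = 0.4304 mm
Final answer: delta = 0.4304 mm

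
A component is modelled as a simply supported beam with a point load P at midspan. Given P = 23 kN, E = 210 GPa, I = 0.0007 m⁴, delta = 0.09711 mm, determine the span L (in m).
Model: a simply supported beam with a point load P at midspan, so delta = (P·L^3) / (48·E·I).
Solve for L: L = ((48·delta·E·I) / P)^(1/3).
Convert to SI units:
  P = 23 kN = 23000 N
  E = 210 GPa = 2.1 × 10¹¹ Pa
  delta = 0.09711 mm = 9.711 × 10⁻⁵ m
Substitute:
  L = ((48 × (9.711 × 10⁻⁵) × (2.1 × 10¹¹) × 0.0007) / 23000)^(1/3)
  L = 3.1 m
Final answer: L = 3.1 m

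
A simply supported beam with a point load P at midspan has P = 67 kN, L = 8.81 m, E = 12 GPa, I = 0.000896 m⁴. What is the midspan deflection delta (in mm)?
Model: a simply supported beam with a point load P at midspan, so delta = (P·L^3) / (48·E·I).
Convert to SI units:
  P = 67 kN = 67000 N
  E = 12 GPa = 1.2 × 10¹⁰ Pa
Substitute:
  delta = (67000 × 8.81^3) / (48 × (1.2 × 10¹⁰) × 0.000896)
  delta = 0.08877 m
Convert: delta = 0.08877 m = 88.77 mm
Final answer: delta = 88.77 mm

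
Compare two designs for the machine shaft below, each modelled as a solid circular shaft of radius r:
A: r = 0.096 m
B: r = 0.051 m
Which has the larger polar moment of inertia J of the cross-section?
Model: a solid circular shaft of radius r, so J = (π·r^4) / 2 (SI units).
  A: J = (π × 0.096^4) / 2 = 0.0001334 m⁴
  B: J = (π × 0.051^4) / 2 = 1.063 × 10⁻⁵ m⁴
0.0001334 m⁴ > 1.063 × 10⁻⁵ m⁴, so A is larger.
Final answer: A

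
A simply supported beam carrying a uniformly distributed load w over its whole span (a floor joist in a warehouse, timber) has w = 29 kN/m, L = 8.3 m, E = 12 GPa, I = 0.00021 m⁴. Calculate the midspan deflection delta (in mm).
Model: a simply supported beam carrying a uniformly distributed load w over its whole span, so delta = (5·w·L^4) / (384·E·I).
Convert to SI units:
  w = 29 kN/m = 29000 N/m
  E = 12 GPa = 1.2 × 10¹⁰ Pa
Substitute:
  delta = (5 × 29000 × 8.3^4) / (384 × (1.2 × 10¹⁰) × 0.00021)
  delta = 0.7111 m
Convert: delta = 0.7111 m = 711.1 mm
Final answer: delta = 711.1 mm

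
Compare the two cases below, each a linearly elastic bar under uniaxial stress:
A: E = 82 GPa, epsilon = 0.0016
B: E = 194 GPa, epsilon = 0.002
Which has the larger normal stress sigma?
Model: a linearly elastic bar under uniaxial stress, so sigma = E·epsilon (SI units).
  A: sigma = (8.2 × 10¹⁰) × 0.0016 = 1.312 × 10⁸ Pa = 131.2 MPa
  B: sigma = (1.94 × 10¹¹) × 0.002 = 3.88 × 10⁸ Pa = 388 MPa
388 MPa > 131.2 MPa, so B is larger.
Final answer: B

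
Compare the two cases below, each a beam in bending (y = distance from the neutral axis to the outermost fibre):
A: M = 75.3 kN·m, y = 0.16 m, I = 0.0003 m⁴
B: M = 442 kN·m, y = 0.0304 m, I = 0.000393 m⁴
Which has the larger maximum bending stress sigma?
Model: a beam in bending (y = distance from the neutral axis to the outermost fibre), so sigma = (M·y) / I (SI units).
  A: sigma = (75300 × 0.16) / 0.0003 = 4.016 × 10⁷ Pa = 40.16 MPa
  B: sigma = (442000 × 0.0304) / 0.000393 = 3.419 × 10⁷ Pa = 34.19 MPa
40.16 MPa > 34.19 MPa, so A is larger.
Final answer: A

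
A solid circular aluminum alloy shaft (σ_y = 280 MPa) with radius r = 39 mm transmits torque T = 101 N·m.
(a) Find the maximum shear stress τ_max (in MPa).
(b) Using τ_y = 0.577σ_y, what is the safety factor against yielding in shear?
(a) For a solid circular shaft, τ_max = T·r/J with J = π·r^4/2, i.e. τ_max = 2·T / (π·r^3). Convert r = 39 mm = 0.039 m.
  τ_max = (2 × 101) / (π × 0.039^3) = 1.084 × 10⁶ Pa = 1.084 MPa
(b) τ_y = 0.577 × 280 = 161.56 MPa
  SF = τ_y/τ_max = 161.56 / 1.084 = 149
Final answer: (a) τ_max = 1.084 MPa, (b) SF = 149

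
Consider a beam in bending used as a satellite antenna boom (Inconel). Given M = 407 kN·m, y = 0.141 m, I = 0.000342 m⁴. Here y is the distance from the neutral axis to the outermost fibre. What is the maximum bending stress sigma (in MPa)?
Model: a beam in bending, so sigma = (M·y) / I.
Convert to SI units:
  M = 407 kN·m = 407000 N·m
Substitute:
  sigma = (407000 × 0.141) / 0.000342
  sigma = 1.678 × 10⁸ Pa
Convert: sigma = 1.678 × 10⁸ Pa = 167.8 MPa
Final answer: sigma = 167.8 MPa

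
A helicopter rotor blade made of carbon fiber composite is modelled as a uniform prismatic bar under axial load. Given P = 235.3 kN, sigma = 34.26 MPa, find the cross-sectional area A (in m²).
Model: a uniform prismatic bar under axial load, so sigma = P / A.
Solve for A: A = P / sigma.
Convert to SI units:
  P = 235.3 kN = 235300 N
  sigma = 34.26 MPa = 3.426 × 10⁷ Pa
Substitute:
  A = 235300 / (3.426 × 10⁷)
  A = 0.006868 m²
Final answer: A = 0.006868 m²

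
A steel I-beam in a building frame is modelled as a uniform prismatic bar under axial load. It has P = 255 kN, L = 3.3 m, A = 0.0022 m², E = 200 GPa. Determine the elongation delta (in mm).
Model: a uniform prismatic bar under axial load, so delta = (P·L) / (A·E).
Convert to SI units:
  P = 255 kN = 255000 N
  E = 200 GPa = 2 × 10¹¹ Pa
Substitute:
  delta = (255000 × 3.3) / (0.0022 × (2 × 10¹¹))
  delta = 0.001912 m
Convert: delta = 0.001912 m = 1.912 mm
Final answer: delta = 1.912 mm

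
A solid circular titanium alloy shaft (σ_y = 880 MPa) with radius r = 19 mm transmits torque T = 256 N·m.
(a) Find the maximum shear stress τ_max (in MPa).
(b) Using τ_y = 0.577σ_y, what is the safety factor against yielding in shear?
(a) For a solid circular shaft, τ_max = T·r/J with J = π·r^4/2, i.e. τ_max = 2·T / (π·r^3). Convert r = 19 mm = 0.019 m.
  τ_max = (2 × 256) / (π × 0.019^3) = 2.376 × 10⁷ Pa = 23.76 MPa
(b) τ_y = 0.577 × 880 = 507.76 MPa
  SF = τ_y/τ_max = 507.76 / 23.76 = 21.37
Final answer: (a) τ_max = 23.76 MPa, (b) SF = 21.37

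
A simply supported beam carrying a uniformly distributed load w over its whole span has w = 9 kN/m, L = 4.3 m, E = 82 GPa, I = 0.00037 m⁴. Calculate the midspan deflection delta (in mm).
Model: a simply supported beam carrying a uniformly distributed load w over its whole span, so delta = (5·w·L^4) / (384·E·I).
Convert to SI units:
  w = 9 kN/m = 9000 N/m
  E = 82 GPa = 8.2 × 10¹⁰ Pa
Substitute:
  delta = (5 × 9000 × 4.3^4) / (384 × (8.2 × 10¹⁰) × 0.00037)
  delta = 0.001321 m
Convert: delta = 0.001321 m = 1.321 mm
Final answer: delta = 1.321 mm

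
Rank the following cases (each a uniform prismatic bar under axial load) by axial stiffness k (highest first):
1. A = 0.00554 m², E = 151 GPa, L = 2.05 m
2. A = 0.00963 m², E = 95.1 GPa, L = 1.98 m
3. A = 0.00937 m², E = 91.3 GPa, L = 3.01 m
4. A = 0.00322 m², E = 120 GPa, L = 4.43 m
Model: a uniform prismatic bar under axial load, so k = (A·E) / L (SI units).
  Case 1: k = (0.00554 × (1.51 × 10¹¹)) / 2.05 = 4.081 × 10⁸ N/m = 408.1 MN/m
  Case 2: k = (0.00963 × (9.51 × 10¹⁰)) / 1.98 = 4.625 × 10⁸ N/m = 462.5 MN/m
  Case 3: k = (0.00937 × (9.13 × 10¹⁰)) / 3.01 = 2.842 × 10⁸ N/m = 284.2 MN/m
  Case 4: k = (0.00322 × (1.2 × 10¹¹)) / 4.43 = 8.722 × 10⁷ N/m = 87.22 MN/m
Ordering: 462.5 MN/m (case 2) > 408.1 MN/m (case 1) > 284.2 MN/m (case 3) > 87.22 MN/m (case 4)
Final answer: 2, 1, 3, 4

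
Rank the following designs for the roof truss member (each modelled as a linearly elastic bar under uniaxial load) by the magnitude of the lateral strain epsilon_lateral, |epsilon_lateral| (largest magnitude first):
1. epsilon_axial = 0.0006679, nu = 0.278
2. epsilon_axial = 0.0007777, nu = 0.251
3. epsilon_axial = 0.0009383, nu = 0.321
Model: a linearly elastic bar under uniaxial load, so epsilon_lateral = -nu·epsilon_axial (SI units).
  Case 1: epsilon_lateral = -(0.278 × 0.0006679) = -0.0001857
  Case 2: epsilon_lateral = -(0.251 × 0.0007777) = -0.0001952
  Case 3: epsilon_lateral = -(0.321 × 0.0009383) = -0.0003012
Ordering by |epsilon_lateral|: 0.0003012 (case 3) > 0.0001952 (case 2) > 0.0001857 (case 1)
Final answer: 3, 2, 1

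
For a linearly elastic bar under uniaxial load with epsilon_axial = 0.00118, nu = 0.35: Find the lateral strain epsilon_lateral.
Model: a linearly elastic bar under uniaxial load, so epsilon_lateral = -nu·epsilon_axial.
Substitute:
  epsilon_lateral = -(0.35 × 0.00118)
  epsilon_lateral = -0.000413
Final answer: epsilon_lateral = -0.000413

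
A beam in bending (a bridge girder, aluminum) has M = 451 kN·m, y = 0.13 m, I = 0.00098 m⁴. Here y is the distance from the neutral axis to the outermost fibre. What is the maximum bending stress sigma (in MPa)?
Model: a beam in bending, so sigma = (M·y) / I.
Convert to SI units:
  M = 451 kN·m = 451000 N·m
Substitute:
  sigma = (451000 × 0.13) / 0.00098
  sigma = 5.983 × 10⁷ Pa
Convert: sigma = 5.983 × 10⁷ Pa = 59.83 MPa
Final answer: sigma = 59.83 MPa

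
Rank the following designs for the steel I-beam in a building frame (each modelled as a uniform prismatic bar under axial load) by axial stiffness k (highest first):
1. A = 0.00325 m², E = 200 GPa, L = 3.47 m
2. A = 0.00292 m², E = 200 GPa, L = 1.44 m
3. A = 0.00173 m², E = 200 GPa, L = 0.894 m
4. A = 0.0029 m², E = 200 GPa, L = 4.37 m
Model: a uniform prismatic bar under axial load, so k = (A·E) / L (SI units).
  Case 1: k = (0.00325 × (2 × 10¹¹)) / 3.47 = 1.873 × 10⁸ N/m = 187.3 MN/m
  Case 2: k = (0.00292 × (2 × 10¹¹)) / 1.44 = 4.056 × 10⁸ N/m = 405.6 MN/m
  Case 3: k = (0.00173 × (2 × 10¹¹)) / 0.894 = 3.87 × 10⁸ N/m = 387 MN/m
  Case 4: k = (0.0029 × (2 × 10¹¹)) / 4.37 = 1.327 × 10⁸ N/m = 132.7 MN/m
Ordering: 405.6 MN/m (case 2) > 387 MN/m (case 3) > 187.3 MN/m (case 1) > 132.7 MN/m (case 4)
Final answer: 2, 3, 1, 4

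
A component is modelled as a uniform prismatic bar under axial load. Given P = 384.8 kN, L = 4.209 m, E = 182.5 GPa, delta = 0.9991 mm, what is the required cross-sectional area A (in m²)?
Model: a uniform prismatic bar under axial load, so delta = (P·L) / (A·E).
Solve for A: A = (P·L) / (delta·E).
Convert to SI units:
  P = 384.8 kN = 384800 N
  E = 182.5 GPa = 1.825 × 10¹¹ Pa
  delta = 0.9991 mm = 0.0009991 m
Substitute:
  A = (384800 × 4.209) / (0.0009991 × (1.825 × 10¹¹))
  A = 0.008883 m²
Final answer: A = 0.008883 m²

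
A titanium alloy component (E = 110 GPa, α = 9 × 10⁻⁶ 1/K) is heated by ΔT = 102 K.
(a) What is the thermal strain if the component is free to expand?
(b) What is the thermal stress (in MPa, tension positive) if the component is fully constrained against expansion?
(a) Free thermal strain ε_th = α·ΔT = (9 × 10⁻⁶) × 102 = 0.000918
(b) Fully constrained, the expansion is suppressed, so σ = -E·α·ΔT. Convert E = 110 GPa = 1.1 × 10¹¹ Pa.
  σ = -(1.1 × 10¹¹) × (9 × 10⁻⁶) × 102 = -1.01 × 10⁸ Pa = -101 MPa (compressive)
Final answer: (a) ε_th = 0.000918, (b) σ = -101 MPa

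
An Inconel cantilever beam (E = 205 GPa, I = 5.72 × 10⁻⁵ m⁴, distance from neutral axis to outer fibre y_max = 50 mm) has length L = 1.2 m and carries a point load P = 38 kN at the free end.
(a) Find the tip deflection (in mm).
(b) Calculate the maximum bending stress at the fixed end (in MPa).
(a) Tip deflection of a cantilever with an end point load: δ = P·L^3 / (3·E·I). Convert P = 38 kN = 38000 N, E = 205 GPa = 2.05 × 10¹¹ Pa.
  δ = (38000 × 1.2^3) / (3 × (2.05 × 10¹¹) × (5.72 × 10⁻⁵)) = 0.001867 m = 1.867 mm
(b) Maximum bending moment at the fixed end: M = P·L = 38000 × 1.2 = 45600 N·m. Convert y_max = 50 mm = 0.05 m.
  σ = M·y_max / I = (45600 × 0.05) / (5.72 × 10⁻⁵) = 3.986 × 10⁷ Pa = 39.86 MPa
Final answer: (a) δ = 1.867 mm, (b) σ = 39.86 MPa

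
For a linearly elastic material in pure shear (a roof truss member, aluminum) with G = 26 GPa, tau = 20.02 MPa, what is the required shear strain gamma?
Model: a linearly elastic material in pure shear, so tau = G·gamma.
Solve for gamma: gamma = tau / G.
Convert to SI units:
  G = 26 GPa = 2.6 × 10¹⁰ Pa
  tau = 20.02 MPa = 2.002 × 10⁷ Pa
Substitute:
  gamma = (2.002 × 10⁷) / (2.6 × 10¹⁰)
  gamma = 0.00077
Final answer: gamma = 0.00077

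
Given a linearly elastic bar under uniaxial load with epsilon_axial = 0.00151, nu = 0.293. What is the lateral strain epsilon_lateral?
Model: a linearly elastic bar under uniaxial load, so epsilon_lateral = -nu·epsilon_axial.
Substitute:
  epsilon_lateral = -(0.293 × 0.00151)
  epsilon_lateral = -0.0004424
Final answer: epsilon_lateral = -0.0004424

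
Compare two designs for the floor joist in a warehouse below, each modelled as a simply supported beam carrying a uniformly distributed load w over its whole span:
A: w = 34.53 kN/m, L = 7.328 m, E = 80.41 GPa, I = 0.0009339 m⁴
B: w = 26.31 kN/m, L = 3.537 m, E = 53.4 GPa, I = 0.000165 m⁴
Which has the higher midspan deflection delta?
Model: a simply supported beam carrying a uniformly distributed load w over its whole span, so delta = (5·w·L^4) / (384·E·I) (SI units).
  A: delta = (5 × 34530 × 7.328^4) / (384 × (8.041 × 10¹⁰) × 0.0009339) = 0.01727 m = 17.27 mm
  B: delta = (5 × 26310 × 3.537^4) / (384 × (5.34 × 10¹⁰) × 0.000165) = 0.006085 m = 6.085 mm
17.27 mm > 6.085 mm, so A is larger.
Final answer: A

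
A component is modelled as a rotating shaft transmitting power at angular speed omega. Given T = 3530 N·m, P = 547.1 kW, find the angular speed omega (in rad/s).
Model: a rotating shaft transmitting power at angular speed omega, so P = T·omega.
Solve for omega: omega = P / T.
Convert to SI units:
  P = 547.1 kW = 547100 W
Substitute:
  omega = 547100 / 3530
  omega = 155 rad/s
Final answer: omega = 155 rad/s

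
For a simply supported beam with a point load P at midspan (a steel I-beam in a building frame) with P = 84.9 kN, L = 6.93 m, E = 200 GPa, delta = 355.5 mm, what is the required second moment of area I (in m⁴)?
Model: a simply supported beam with a point load P at midspan, so delta = (P·L^3) / (48·E·I).
Solve for I: I = (P·L^3) / (48·delta·E).
Convert to SI units:
  P = 84.9 kN = 84900 N
  E = 200 GPa = 2 × 10¹¹ Pa
  delta = 355.5 mm = 0.3555 m
Substitute:
  I = (84900 × 6.93^3) / (48 × 0.3555 × (2 × 10¹¹))
  I = 8.279 × 10⁻⁶ m⁴
Final answer: I = 8.279 × 10⁻⁶ m⁴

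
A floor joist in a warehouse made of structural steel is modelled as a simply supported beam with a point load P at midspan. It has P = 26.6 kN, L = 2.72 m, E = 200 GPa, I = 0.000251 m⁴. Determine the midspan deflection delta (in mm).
Model: a simply supported beam with a point load P at midspan, so delta = (P·L^3) / (48·E·I).
Convert to SI units:
  P = 26.6 kN = 26600 N
  E = 200 GPa = 2 × 10¹¹ Pa
Substitute:
  delta = (26600 × 2.72^3) / (48 × (2 × 10¹¹) × 0.000251)
  delta = 0.0002221 m
Convert: delta = 0.0002221 m = 0.2221 mm
Final answer: delta = 0.2221 mm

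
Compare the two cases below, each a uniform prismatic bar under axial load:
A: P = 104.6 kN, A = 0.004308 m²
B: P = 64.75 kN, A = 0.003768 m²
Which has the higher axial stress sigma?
Model: a uniform prismatic bar under axial load, so sigma = P / A (SI units).
  A: sigma = 104600 / 0.004308 = 2.428 × 10⁷ Pa = 24.28 MPa
  B: sigma = 64750 / 0.003768 = 1.718 × 10⁷ Pa = 17.18 MPa
24.28 MPa > 17.18 MPa, so A is larger.
Final answer: A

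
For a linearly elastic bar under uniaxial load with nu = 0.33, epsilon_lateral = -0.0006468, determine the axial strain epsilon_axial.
Model: a linearly elastic bar under uniaxial load, so epsilon_lateral = -nu·epsilon_axial.
Solve for epsilon_axial: epsilon_axial = -epsilon_lateral / nu.
Substitute:
  epsilon_axial = -(-0.0006468) / 0.33
  epsilon_axial = 0.00196
Final answer: epsilon_axial = 0.00196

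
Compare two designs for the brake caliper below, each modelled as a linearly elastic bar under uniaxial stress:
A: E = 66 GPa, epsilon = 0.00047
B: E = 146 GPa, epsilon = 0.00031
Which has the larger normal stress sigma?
Model: a linearly elastic bar under uniaxial stress, so sigma = E·epsilon (SI units).
  A: sigma = (6.6 × 10¹⁰) × 0.00047 = 3.102 × 10⁷ Pa = 31.02 MPa
  B: sigma = (1.46 × 10¹¹) × 0.00031 = 4.526 × 10⁷ Pa = 45.26 MPa
45.26 MPa > 31.02 MPa, so B is larger.
Final answer: B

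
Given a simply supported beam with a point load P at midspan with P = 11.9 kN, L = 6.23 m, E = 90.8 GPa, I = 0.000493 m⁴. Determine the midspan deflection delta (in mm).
Model: a simply supported beam with a point load P at midspan, so delta = (P·L^3) / (48·E·I).
Convert to SI units:
  P = 11.9 kN = 11900 N
  E = 90.8 GPa = 9.08 × 10¹⁰ Pa
Substitute:
  delta = (11900 × 6.23^3) / (48 × (9.08 × 10¹⁰) × 0.000493)
  delta = 0.001339 m
Convert: delta = 0.001339 m = 1.339 mm
Final answer: delta = 1.339 mm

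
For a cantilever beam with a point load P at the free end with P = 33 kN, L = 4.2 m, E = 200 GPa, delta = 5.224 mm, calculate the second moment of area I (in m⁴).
Model: a cantilever beam with a point load P at the free end, so delta = (P·L^3) / (3·E·I).
Solve for I: I = (P·L^3) / (3·delta·E).
Convert to SI units:
  P = 33 kN = 33000 N
  E = 200 GPa = 2 × 10¹¹ Pa
  delta = 5.224 mm = 0.005224 m
Substitute:
  I = (33000 × 4.2^3) / (3 × 0.005224 × (2 × 10¹¹))
  I = 0.00078 m⁴
Final answer: I = 0.00078 m⁴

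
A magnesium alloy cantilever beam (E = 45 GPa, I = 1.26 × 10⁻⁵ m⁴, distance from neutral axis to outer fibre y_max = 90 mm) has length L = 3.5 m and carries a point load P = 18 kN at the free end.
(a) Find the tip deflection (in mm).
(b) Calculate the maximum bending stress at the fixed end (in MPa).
(a) Tip deflection of a cantilever with an end point load: δ = P·L^3 / (3·E·I). Convert P = 18 kN = 18000 N, E = 45 GPa = 4.5 × 10¹⁰ Pa.
  δ = (18000 × 3.5^3) / (3 × (4.5 × 10¹⁰) × (1.26 × 10⁻⁵)) = 0.4537 m = 453.7 mm
(b) Maximum bending moment at the fixed end: M = P·L = 18000 × 3.5 = 63000 N·m. Convert y_max = 90 mm = 0.09 m.
  σ = M·y_max / I = (63000 × 0.09) / (1.26 × 10⁻⁵) = 4.5 × 10⁸ Pa = 450 MPa
Final answer: (a) δ = 453.7 mm, (b) σ = 450 MPa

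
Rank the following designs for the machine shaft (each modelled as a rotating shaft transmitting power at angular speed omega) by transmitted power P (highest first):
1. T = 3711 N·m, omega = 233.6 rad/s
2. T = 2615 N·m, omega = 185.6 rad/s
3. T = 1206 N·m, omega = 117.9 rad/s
Model: a rotating shaft transmitting power at angular speed omega, so P = T·omega (SI units).
  Case 1: P = 3711 × 233.6 = 866900 W = 866.9 kW
  Case 2: P = 2615 × 185.6 = 485300 W = 485.3 kW
  Case 3: P = 1206 × 117.9 = 142200 W = 142.2 kW
Ordering: 866.9 kW (case 1) > 485.3 kW (case 2) > 142.2 kW (case 3)
Final answer: 1, 2, 3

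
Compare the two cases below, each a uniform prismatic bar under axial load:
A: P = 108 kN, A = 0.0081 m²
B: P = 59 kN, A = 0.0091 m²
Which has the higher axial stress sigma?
Model: a uniform prismatic bar under axial load, so sigma = P / A (SI units).
  A: sigma = 108000 / 0.0081 = 1.333 × 10⁷ Pa = 13.33 MPa
  B: sigma = 59000 / 0.0091 = 6.484 × 10⁶ Pa = 6.484 MPa
13.33 MPa > 6.484 MPa, so A is larger.
Final answer: A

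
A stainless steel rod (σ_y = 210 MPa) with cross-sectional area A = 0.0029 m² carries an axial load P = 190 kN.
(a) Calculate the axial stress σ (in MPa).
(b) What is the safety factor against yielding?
(a) Axial stress σ = P/A. Convert P = 190 kN = 190000 N.
  σ = 190000 / 0.0029 = 6.552 × 10⁷ Pa = 65.52 MPa
(b) Safety factor SF = σ_y/σ = 210 / 65.52 = 3.205
Final answer: (a) σ = 65.52 MPa, (b) SF = 3.205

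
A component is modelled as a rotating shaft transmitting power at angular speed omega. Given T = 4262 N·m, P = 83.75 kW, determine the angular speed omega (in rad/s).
Model: a rotating shaft transmitting power at angular speed omega, so P = T·omega.
Solve for omega: omega = P / T.
Convert to SI units:
  P = 83.75 kW = 83750 W
Substitute:
  omega = 83750 / 4262
  omega = 19.65 rad/s
Final answer: omega = 19.65 rad/s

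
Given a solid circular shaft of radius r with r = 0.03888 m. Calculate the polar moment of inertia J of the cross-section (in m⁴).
Model: a solid circular shaft of radius r, so J = (π·r^4) / 2.
Substitute:
  J = (π × 0.03888^4) / 2
  J = 3.589 × 10⁻⁶ m⁴
Final answer: J = 3.589 × 10⁻⁶ m⁴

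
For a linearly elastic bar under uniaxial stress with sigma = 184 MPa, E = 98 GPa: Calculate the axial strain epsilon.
Model: a linearly elastic bar under uniaxial stress, so epsilon = sigma / E.
Convert to SI units:
  sigma = 184 MPa = 1.84 × 10⁸ Pa
  E = 98 GPa = 9.8 × 10¹⁰ Pa
Substitute:
  epsilon = (1.84 × 10⁸) / (9.8 × 10¹⁰)
  epsilon = 0.001878
Final answer: epsilon = 0.001878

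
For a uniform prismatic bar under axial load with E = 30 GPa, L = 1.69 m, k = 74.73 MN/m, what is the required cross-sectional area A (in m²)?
Model: a uniform prismatic bar under axial load, so k = (A·E) / L.
Solve for A: A = (k·L) / E.
Convert to SI units:
  E = 30 GPa = 3 × 10¹⁰ Pa
  k = 74.73 MN/m = 7.473 × 10⁷ N/m
Substitute:
  A = ((7.473 × 10⁷) × 1.69) / (3 × 10¹⁰)
  A = 0.00421 m²
Final answer: A = 0.00421 m²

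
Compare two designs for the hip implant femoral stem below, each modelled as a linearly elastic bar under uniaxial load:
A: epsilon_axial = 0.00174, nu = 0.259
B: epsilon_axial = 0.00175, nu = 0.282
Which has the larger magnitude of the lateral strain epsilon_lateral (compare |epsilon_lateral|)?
Model: a linearly elastic bar under uniaxial load, so epsilon_lateral = -nu·epsilon_axial (SI units).
  A: epsilon_lateral = -(0.259 × 0.00174) = -0.0004507
  B: epsilon_lateral = -(0.282 × 0.00175) = -0.0004935
|epsilon_lateral|: A = 0.0004507, B = 0.0004935, so B is larger in magnitude.
Final answer: B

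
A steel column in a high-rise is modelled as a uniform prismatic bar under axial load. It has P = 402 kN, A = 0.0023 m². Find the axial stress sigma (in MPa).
Model: a uniform prismatic bar under axial load, so sigma = P / A.
Convert to SI units:
  P = 402 kN = 402000 N
Substitute:
  sigma = 402000 / 0.0023
  sigma = 1.748 × 10⁸ Pa
Convert: sigma = 1.748 × 10⁸ Pa = 174.8 MPa
Final answer: sigma = 174.8 MPa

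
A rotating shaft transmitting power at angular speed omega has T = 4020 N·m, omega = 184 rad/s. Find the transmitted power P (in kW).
Model: a rotating shaft transmitting power at angular speed omega, so P = T·omega.
Substitute:
  P = 4020 × 184
  P = 739700 W
Convert: P = 739700 W = 739.7 kW
Final answer: P = 739.7 kW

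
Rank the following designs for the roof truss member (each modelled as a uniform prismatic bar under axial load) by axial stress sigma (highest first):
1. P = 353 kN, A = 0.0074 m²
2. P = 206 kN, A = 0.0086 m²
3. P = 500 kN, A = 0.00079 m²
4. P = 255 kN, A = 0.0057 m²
Model: a uniform prismatic bar under axial load, so sigma = P / A (SI units).
  Case 1: sigma = 353000 / 0.0074 = 4.77 × 10⁷ Pa = 47.7 MPa
  Case 2: sigma = 206000 / 0.0086 = 2.395 × 10⁷ Pa = 23.95 MPa
  Case 3: sigma = 500000 / 0.00079 = 6.329 × 10⁸ Pa = 632.9 MPa
  Case 4: sigma = 255000 / 0.0057 = 4.474 × 10⁷ Pa = 44.74 MPa
Ordering: 632.9 MPa (case 3) > 47.7 MPa (case 1) > 44.74 MPa (case 4) > 23.95 MPa (case 2)
Final answer: 3, 1, 4, 2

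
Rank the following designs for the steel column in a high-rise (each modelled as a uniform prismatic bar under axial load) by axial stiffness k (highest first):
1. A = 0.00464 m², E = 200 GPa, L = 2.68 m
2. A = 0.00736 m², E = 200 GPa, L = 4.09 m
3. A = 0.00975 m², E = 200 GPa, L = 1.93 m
Model: a uniform prismatic bar under axial load, so k = (A·E) / L (SI units).
  Case 1: k = (0.00464 × (2 × 10¹¹)) / 2.68 = 3.463 × 10⁸ N/m = 346.3 MN/m
  Case 2: k = (0.00736 × (2 × 10¹¹)) / 4.09 = 3.599 × 10⁸ N/m = 359.9 MN/m
  Case 3: k = (0.00975 × (2 × 10¹¹)) / 1.93 = 1.01 × 10⁹ N/m = 1010 MN/m
Ordering: 1010 MN/m (case 3) > 359.9 MN/m (case 2) > 346.3 MN/m (case 1)
Final answer: 3, 2, 1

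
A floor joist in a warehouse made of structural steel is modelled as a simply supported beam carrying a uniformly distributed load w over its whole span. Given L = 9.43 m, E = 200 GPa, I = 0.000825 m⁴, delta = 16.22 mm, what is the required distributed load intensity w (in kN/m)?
Model: a simply supported beam carrying a uniformly distributed load w over its whole span, so delta = (5·w·L^4) / (384·E·I).
Solve for w: w = (384·delta·E·I) / (5·L^4).
Convert to SI units:
  E = 200 GPa = 2 × 10¹¹ Pa
  delta = 16.22 mm = 0.01622 m
Substitute:
  w = (384 × 0.01622 × (2 × 10¹¹) × 0.000825) / (5 × 9.43^4)
  w = 25990 N/m
Convert: w = 25990 N/m = 25.99 kN/m
Final answer: w = 25.99 kN/m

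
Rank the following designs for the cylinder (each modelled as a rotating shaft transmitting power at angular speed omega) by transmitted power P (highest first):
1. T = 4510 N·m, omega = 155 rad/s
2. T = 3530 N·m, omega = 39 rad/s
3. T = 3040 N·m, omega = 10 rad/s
Model: a rotating shaft transmitting power at angular speed omega, so P = T·omega (SI units).
  Case 1: P = 4510 × 155 = 699000 W = 699 kW
  Case 2: P = 3530 × 39 = 137700 W = 137.7 kW
  Case 3: P = 3040 × 10 = 30400 W = 30.4 kW
Ordering: 699 kW (case 1) > 137.7 kW (case 2) > 30.4 kW (case 3)
Final answer: 1, 2, 3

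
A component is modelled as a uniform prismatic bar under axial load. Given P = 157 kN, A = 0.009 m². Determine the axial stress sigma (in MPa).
Model: a uniform prismatic bar under axial load, so sigma = P / A.
Convert to SI units:
  P = 157 kN = 157000 N
Substitute:
  sigma = 157000 / 0.009
  sigma = 1.744 × 10⁷ Pa
Convert: sigma = 1.744 × 10⁷ Pa = 17.44 MPa
Final answer: sigma = 17.44 MPa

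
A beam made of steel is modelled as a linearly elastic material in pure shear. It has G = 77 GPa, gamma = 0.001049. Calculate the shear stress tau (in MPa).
Model: a linearly elastic material in pure shear, so tau = G·gamma.
Convert to SI units:
  G = 77 GPa = 7.7 × 10¹⁰ Pa
Substitute:
  tau = (7.7 × 10¹⁰) × 0.001049
  tau = 8.077 × 10⁷ Pa
Convert: tau = 8.077 × 10⁷ Pa = 80.77 MPa
Final answer: tau = 80.77 MPa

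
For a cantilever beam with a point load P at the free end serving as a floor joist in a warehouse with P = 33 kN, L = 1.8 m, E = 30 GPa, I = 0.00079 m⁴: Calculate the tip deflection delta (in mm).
Model: a cantilever beam with a point load P at the free end, so delta = (P·L^3) / (3·E·I).
Convert to SI units:
  P = 33 kN = 33000 N
  E = 30 GPa = 3 × 10¹⁰ Pa
Substitute:
  delta = (33000 × 1.8^3) / (3 × (3 × 10¹⁰) × 0.00079)
  delta = 0.002707 m
Convert: delta = 0.002707 m = 2.707 mm
Final answer: delta = 2.707 mm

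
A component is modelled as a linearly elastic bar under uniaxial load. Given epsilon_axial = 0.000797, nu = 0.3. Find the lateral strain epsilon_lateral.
Model: a linearly elastic bar under uniaxial load, so epsilon_lateral = -nu·epsilon_axial.
Substitute:
  epsilon_lateral = -(0.3 × 0.000797)
  epsilon_lateral = -0.0002391
Final answer: epsilon_lateral = -0.0002391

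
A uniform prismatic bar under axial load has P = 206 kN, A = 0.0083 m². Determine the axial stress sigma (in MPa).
Model: a uniform prismatic bar under axial load, so sigma = P / A.
Convert to SI units:
  P = 206 kN = 206000 N
Substitute:
  sigma = 206000 / 0.0083
  sigma = 2.482 × 10⁷ Pa
Convert: sigma = 2.482 × 10⁷ Pa = 24.82 MPa
Final answer: sigma = 24.82 MPa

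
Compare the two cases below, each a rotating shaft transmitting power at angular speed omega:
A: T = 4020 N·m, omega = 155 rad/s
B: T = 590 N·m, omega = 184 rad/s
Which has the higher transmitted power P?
Model: a rotating shaft transmitting power at angular speed omega, so P = T·omega (SI units).
  A: P = 4020 × 155 = 623100 W = 623.1 kW
  B: P = 590 × 184 = 108600 W = 108.6 kW
623.1 kW > 108.6 kW, so A is larger.
Final answer: A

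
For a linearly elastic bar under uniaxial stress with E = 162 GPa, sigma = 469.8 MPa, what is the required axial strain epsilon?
Model: a linearly elastic bar under uniaxial stress, so sigma = E·epsilon.
Solve for epsilon: epsilon = sigma / E.
Convert to SI units:
  E = 162 GPa = 1.62 × 10¹¹ Pa
  sigma = 469.8 MPa = 4.698 × 10⁸ Pa
Substitute:
  epsilon = (4.698 × 10⁸) / (1.62 × 10¹¹)
  epsilon = 0.0029
Final answer: epsilon = 0.0029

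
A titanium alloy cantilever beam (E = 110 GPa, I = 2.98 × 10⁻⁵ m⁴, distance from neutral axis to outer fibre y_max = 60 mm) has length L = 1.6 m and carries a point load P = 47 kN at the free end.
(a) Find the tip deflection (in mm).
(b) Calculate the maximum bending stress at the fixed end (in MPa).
(a) Tip deflection of a cantilever with an end point load: δ = P·L^3 / (3·E·I). Convert P = 47 kN = 47000 N, E = 110 GPa = 1.1 × 10¹¹ Pa.
  δ = (47000 × 1.6^3) / (3 × (1.1 × 10¹¹) × (2.98 × 10⁻⁵)) = 0.01958 m = 19.58 mm
(b) Maximum bending moment at the fixed end: M = P·L = 47000 × 1.6 = 75200 N·m. Convert y_max = 60 mm = 0.06 m.
  σ = M·y_max / I = (75200 × 0.06) / (2.98 × 10⁻⁵) = 1.514 × 10⁸ Pa = 151.4 MPa
Final answer: (a) δ = 19.58 mm, (b) σ = 151.4 MPa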